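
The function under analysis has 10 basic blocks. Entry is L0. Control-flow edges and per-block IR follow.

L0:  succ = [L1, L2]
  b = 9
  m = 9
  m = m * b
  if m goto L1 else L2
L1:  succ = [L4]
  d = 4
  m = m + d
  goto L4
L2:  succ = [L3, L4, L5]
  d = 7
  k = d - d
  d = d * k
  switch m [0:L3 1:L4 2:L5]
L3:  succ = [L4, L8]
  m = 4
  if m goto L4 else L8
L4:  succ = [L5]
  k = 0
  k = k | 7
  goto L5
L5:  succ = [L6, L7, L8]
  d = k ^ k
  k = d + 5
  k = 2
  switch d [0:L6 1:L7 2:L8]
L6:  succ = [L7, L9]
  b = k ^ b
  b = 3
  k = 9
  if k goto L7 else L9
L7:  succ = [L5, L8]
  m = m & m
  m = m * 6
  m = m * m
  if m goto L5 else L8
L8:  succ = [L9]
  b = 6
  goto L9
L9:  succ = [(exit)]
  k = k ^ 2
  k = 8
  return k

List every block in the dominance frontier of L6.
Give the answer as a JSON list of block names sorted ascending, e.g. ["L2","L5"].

Answer: ["L7", "L9"]

Analysis:
idom tree: L1←L0 L2←L0 L3←L2 L4←L0 L5←L0 L6←L5 L7←L5 L8←L0 L9←L0
Dom at joins:
  L4: preds {L1,L2,L3}: {L0,L1} ∩ {L0,L2} ∩ {L0,L2,L3} = {L0}; idom=L0
  L5: preds {L2,L4,L7}: {L0,L2} ∩ {L0,L4} ∩ {L0,L5,L7} = {L0}; idom=L0
  L7: preds {L5,L6}: {L0,L5} ∩ {L0,L5,L6} = {L0,L5}; idom=L5
  L8: preds {L3,L5,L7}: {L0,L2,L3} ∩ {L0,L5} ∩ {L0,L5,L7} = {L0}; idom=L0
  L9: preds {L6,L8}: {L0,L5,L6} ∩ {L0,L8} = {L0}; idom=L0

DF walk-up:
  join L4 pred L1: L1 stop@L0
  join L4 pred L2: L2 stop@L0
  join L4 pred L3: L3→L2 stop@L0
  join L5 pred L2: L2 stop@L0
  join L5 pred L4: L4 stop@L0
  join L5 pred L7: L7→L5 stop@L0
  join L7 pred L5: · stop@L5
  join L7 pred L6: L6 stop@L5
  join L8 pred L3: L3→L2 stop@L0
  join L8 pred L5: L5 stop@L0
  join L8 pred L7: L7→L5 stop@L0
  join L9 pred L6: L6→L5 stop@L0
  join L9 pred L8: L8 stop@L0
  DF(L0)=∅
  DF(L1)={L4}
  DF(L2)={L4,L5,L8}
  DF(L3)={L4,L8}
  DF(L4)={L5}
  DF(L5)={L5,L8,L9}
  DF(L6)={L7,L9}
  DF(L7)={L5,L8}
  DF(L8)={L9}
  DF(L9)=∅

DF(L6) = ["L7", "L9"]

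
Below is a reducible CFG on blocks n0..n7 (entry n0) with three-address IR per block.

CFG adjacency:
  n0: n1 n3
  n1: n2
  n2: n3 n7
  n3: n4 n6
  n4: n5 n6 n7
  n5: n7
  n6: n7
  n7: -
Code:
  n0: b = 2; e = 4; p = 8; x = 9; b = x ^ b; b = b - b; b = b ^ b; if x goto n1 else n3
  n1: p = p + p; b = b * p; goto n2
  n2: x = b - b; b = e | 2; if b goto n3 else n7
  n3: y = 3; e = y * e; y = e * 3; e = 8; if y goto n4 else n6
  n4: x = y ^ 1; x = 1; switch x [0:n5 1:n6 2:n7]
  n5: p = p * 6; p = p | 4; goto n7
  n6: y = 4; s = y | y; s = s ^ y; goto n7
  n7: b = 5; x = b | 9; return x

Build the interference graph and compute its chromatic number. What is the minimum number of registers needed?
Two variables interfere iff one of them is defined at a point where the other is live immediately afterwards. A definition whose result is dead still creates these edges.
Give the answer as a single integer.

Block summaries:
  n0: {b,e,p,x} / ∅
  n1: {b,p} / {b,p}
  n2: {b,x} / {b,e}
  n3: {e,y} / {e}
  n4: {x} / {y}
  n5: {p} / {p}
  n6: {s,y} / ∅
  n7: {b,x} / ∅

Liveness:
  n0: in=∅ out={b,e,p}
  n1: in={b,e,p} out={b,e,p}
  n2: in={b,e,p} out={e,p}
  n3: in={e,p} out={p,y}
  n4: in={p,y} out={p}
  n5: in={p} out=∅
  n6: in=∅ out=∅
  n7: in=∅ out=∅

Conflict graph:
  b — {e,p,x}
  e — {b,p,x,y}
  p — {b,e,x,y}
  s — {y}
  x — {b,e,p}
  y — {e,p,s}

Chromatic number:
  clique {b,e,p,x} ⇒ need ≥ 4
  4-colouring: R0={e,s}  R1={p}  R2={b,y}  R3={x}
  χ = 4

Answer: 4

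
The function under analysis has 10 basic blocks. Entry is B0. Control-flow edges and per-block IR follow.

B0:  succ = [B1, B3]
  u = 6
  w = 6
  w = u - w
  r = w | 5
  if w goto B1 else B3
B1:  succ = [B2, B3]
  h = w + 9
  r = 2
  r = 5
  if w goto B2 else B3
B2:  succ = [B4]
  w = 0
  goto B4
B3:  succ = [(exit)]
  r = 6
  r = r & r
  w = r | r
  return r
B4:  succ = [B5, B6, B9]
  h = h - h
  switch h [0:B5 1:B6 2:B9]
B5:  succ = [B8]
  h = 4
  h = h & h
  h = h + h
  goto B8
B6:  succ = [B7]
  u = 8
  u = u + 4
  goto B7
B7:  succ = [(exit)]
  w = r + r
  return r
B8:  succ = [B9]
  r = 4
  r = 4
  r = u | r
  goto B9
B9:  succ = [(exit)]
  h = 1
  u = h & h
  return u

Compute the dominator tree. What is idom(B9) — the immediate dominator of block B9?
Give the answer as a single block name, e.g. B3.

idom tree: B1←B0 B2←B1 B3←B0 B4←B2 B5←B4 B6←B4 B7←B6 B8←B5 B9←B4
Dom at joins:
  B3: preds {B0,B1}: {B0} ∩ {B0,B1} = {B0}; idom=B0
  B9: preds {B4,B8}: {B0,B1,B2,B4} ∩ {B0,B1,B2,B4,B5,B8} = {B0,B1,B2,B4}; idom=B4

idom(B9) = B4

Answer: B4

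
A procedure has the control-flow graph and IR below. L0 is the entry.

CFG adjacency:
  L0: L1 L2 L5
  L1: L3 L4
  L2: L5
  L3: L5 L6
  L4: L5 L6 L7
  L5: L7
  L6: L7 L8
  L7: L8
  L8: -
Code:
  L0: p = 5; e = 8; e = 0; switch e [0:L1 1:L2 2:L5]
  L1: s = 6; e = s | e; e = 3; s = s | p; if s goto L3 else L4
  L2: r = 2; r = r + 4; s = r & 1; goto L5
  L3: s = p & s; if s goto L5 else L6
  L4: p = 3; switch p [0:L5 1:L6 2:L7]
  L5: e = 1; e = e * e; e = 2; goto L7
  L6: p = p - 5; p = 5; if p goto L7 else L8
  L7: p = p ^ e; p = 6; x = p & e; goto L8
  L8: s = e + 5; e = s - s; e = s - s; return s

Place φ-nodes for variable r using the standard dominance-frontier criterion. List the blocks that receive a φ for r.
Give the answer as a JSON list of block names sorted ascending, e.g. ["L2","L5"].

Answer: ["L5", "L7", "L8"]

Analysis:
idom tree: L1←L0 L2←L0 L3←L1 L4←L1 L5←L0 L6←L1 L7←L0 L8←L0
Dom∩ at merges:
  L5: preds {L0,L2,L3,L4}: {L0} ∩ {L0,L2} ∩ {L0,L1,L3} ∩ {L0,L1,L4} = {L0}; idom=L0
  L6: preds {L3,L4}: {L0,L1,L3} ∩ {L0,L1,L4} = {L0,L1}; idom=L1
  L7: preds {L4,L5,L6}: {L0,L1,L4} ∩ {L0,L5} ∩ {L0,L1,L6} = {L0}; idom=L0
  L8: preds {L6,L7}: {L0,L1,L6} ∩ {L0,L7} = {L0}; idom=L0

DF derivation:
  L5←L0: walk · to L0
  L5←L2: walk L2 to L0
  L5←L3: walk L3→L1 to L0
  L5←L4: walk L4→L1 to L0
  L6←L3: walk L3 to L1
  L6←L4: walk L4 to L1
  L7←L4: walk L4→L1 to L0
  L7←L5: walk L5 to L0
  L7←L6: walk L6→L1 to L0
  L8←L6: walk L6→L1 to L0
  L8←L7: walk L7 to L0
  DF(L0)=∅
  DF(L1)={L5,L7,L8}
  DF(L2)={L5}
  DF(L3)={L5,L6}
  DF(L4)={L5,L6,L7}
  DF(L5)={L7}
  DF(L6)={L7,L8}
  DF(L7)={L8}
  DF(L8)=∅

φ for r: defs {L2}
  DF⁺ = {L5,L7,L8}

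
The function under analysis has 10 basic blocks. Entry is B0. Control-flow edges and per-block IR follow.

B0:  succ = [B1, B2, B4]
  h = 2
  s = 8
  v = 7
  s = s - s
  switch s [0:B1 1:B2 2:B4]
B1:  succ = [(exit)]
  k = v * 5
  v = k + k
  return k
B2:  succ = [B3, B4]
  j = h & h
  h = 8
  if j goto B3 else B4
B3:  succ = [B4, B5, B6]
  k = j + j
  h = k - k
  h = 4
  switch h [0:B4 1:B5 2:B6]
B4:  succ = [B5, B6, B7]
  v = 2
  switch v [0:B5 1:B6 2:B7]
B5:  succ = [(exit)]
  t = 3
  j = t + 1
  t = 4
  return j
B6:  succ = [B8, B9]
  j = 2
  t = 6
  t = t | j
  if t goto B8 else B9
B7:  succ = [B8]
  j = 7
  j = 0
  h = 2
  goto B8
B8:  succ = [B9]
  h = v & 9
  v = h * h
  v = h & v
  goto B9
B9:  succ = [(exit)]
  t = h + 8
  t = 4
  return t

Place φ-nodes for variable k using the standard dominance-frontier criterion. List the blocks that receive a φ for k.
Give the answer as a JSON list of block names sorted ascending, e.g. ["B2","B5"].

idom tree: B1←B0 B2←B0 B3←B2 B4←B0 B5←B0 B6←B0 B7←B4 B8←B0 B9←B0
Join-block Dom:
  B4: preds {B0,B2,B3}: {B0} ∩ {B0,B2} ∩ {B0,B2,B3} = {B0}; idom=B0
  B5: preds {B3,B4}: {B0,B2,B3} ∩ {B0,B4} = {B0}; idom=B0
  B6: preds {B3,B4}: {B0,B2,B3} ∩ {B0,B4} = {B0}; idom=B0
  B8: preds {B6,B7}: {B0,B6} ∩ {B0,B4,B7} = {B0}; idom=B0
  B9: preds {B6,B8}: {B0,B6} ∩ {B0,B8} = {B0}; idom=B0

Frontier:
  join B4 pred B0: · stop@B0
  join B4 pred B2: B2 stop@B0
  join B4 pred B3: B3→B2 stop@B0
  join B5 pred B3: B3→B2 stop@B0
  join B5 pred B4: B4 stop@B0
  join B6 pred B3: B3→B2 stop@B0
  join B6 pred B4: B4 stop@B0
  join B8 pred B6: B6 stop@B0
  join B8 pred B7: B7→B4 stop@B0
  join B9 pred B6: B6 stop@B0
  join B9 pred B8: B8 stop@B0
  B0: DF=∅
  B1: DF=∅
  B2: DF={B4,B5,B6}
  B3: DF={B4,B5,B6}
  B4: DF={B5,B6,B8}
  B5: DF=∅
  B6: DF={B8,B9}
  B7: DF={B8}
  B8: DF={B9}
  B9: DF=∅

φ for k: defs {B1,B3}
  DF⁺ = {B4,B5,B6,B8,B9}

Answer: ["B4", "B5", "B6", "B8", "B9"]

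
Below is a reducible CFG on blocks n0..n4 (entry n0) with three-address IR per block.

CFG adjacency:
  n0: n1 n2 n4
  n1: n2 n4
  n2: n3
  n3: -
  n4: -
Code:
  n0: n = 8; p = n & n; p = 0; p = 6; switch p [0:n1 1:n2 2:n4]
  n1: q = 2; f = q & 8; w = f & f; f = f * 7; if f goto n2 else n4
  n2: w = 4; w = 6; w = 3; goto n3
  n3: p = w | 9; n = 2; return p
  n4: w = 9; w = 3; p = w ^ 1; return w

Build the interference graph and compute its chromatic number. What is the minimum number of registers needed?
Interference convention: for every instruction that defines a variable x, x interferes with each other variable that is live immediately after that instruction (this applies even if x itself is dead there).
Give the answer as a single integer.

Answer: 2

Analysis:
def/use:
  n0 def {n,p} use ∅
  n1 def {f,q,w} use ∅
  n2 def {w} use ∅
  n3 def {n,p} use {w}
  n4 def {p,w} use ∅

Liveness:
  n0 li=∅ lo=∅
  n1 li=∅ lo=∅
  n2 li=∅ lo={w}
  n3 li={w} lo=∅
  n4 li=∅ lo=∅

Interfere edges:
  f — {w}
  n — {p}
  p — {n,w}
  q — ∅
  w — {f,p}

Chromatic number:
  lower bound: {f,w} mutually conflict ⇒ χ ≥ 2
  2-colouring: r0={f,p,q}  r1={n,w}
  χ = 2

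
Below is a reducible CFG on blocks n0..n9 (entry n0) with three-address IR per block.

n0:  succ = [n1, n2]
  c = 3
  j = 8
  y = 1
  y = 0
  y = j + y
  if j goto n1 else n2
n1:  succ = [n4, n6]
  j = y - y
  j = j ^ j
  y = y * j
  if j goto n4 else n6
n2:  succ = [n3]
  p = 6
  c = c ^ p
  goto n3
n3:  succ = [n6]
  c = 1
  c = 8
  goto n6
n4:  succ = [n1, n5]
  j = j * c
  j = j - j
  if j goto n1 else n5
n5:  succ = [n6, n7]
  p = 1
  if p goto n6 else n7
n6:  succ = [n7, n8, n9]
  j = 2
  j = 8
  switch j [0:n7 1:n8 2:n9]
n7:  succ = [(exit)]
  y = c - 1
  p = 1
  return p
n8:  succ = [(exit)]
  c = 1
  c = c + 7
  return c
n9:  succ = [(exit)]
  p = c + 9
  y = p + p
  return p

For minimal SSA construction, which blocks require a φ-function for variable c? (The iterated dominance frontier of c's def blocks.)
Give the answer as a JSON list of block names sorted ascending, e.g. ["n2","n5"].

Answer: ["n6", "n7"]

Working:
idom tree: n1←n0 n2←n0 n3←n2 n4←n1 n5←n4 n6←n0 n7←n0 n8←n6 n9←n6
Dom at joins:
  n1: preds {n0,n4}: {n0} ∩ {n0,n1,n4} = {n0}; idom=n0
  n6: preds {n1,n3,n5}: {n0,n1} ∩ {n0,n2,n3} ∩ {n0,n1,n4,n5} = {n0}; idom=n0
  n7: preds {n5,n6}: {n0,n1,n4,n5} ∩ {n0,n6} = {n0}; idom=n0

Frontier:
  n1←n0: walk · to n0
  n1←n4: walk n4→n1 to n0
  n6←n1: walk n1 to n0
  n6←n3: walk n3→n2 to n0
  n6←n5: walk n5→n4→n1 to n0
  n7←n5: walk n5→n4→n1 to n0
  n7←n6: walk n6 to n0
  n0: DF=∅
  n1: DF={n1,n6,n7}
  n2: DF={n6}
  n3: DF={n6}
  n4: DF={n1,n6,n7}
  n5: DF={n6,n7}
  n6: DF={n7}
  n7: DF=∅
  n8: DF=∅
  n9: DF=∅

φ for c: defs {n0,n2,n3,n8}
  DF⁺ = {n6,n7}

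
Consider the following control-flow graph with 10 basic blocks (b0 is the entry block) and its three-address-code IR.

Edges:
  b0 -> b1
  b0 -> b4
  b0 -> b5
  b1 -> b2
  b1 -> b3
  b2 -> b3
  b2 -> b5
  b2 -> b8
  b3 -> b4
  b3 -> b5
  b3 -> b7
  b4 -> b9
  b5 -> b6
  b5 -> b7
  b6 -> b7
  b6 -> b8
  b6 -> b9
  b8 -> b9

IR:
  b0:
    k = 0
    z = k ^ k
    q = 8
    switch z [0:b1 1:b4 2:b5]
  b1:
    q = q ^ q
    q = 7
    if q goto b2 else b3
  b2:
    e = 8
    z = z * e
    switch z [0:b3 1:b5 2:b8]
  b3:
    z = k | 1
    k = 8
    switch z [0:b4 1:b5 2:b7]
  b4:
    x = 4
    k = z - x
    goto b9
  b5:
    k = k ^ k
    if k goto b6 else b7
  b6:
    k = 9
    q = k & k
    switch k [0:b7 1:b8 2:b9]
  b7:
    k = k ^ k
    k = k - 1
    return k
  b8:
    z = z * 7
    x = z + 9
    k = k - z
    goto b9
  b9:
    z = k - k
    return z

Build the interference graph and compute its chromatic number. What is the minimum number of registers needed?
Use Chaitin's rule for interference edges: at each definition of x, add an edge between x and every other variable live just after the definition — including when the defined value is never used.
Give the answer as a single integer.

Answer: 3

Derivation:
Block summaries:
  b0 def {k,q,z} use ∅
  b1 def {q} use {q}
  b2 def {e,z} use {z}
  b3 def {k,z} use {k}
  b4 def {k,x} use {z}
  b5 def {k} use {k}
  b6 def {k,q} use ∅
  b7 def {k} use {k}
  b8 def {k,x,z} use {k,z}
  b9 def {z} use {k}

Live sets:
  b0: in=∅ out={k,q,z}
  b1: in={k,q,z} out={k,z}
  b2: in={k,z} out={k,z}
  b3: in={k} out={k,z}
  b4: in={z} out={k}
  b5: in={k,z} out={k,z}
  b6: in={z} out={k,z}
  b7: in={k} out=∅
  b8: in={k,z} out={k}
  b9: in={k} out=∅

Conflict graph:
  e — {k,z}
  k — {e,q,x,z}
  q — {k,z}
  x — {k,z}
  z — {e,k,q,x}

Colouring:
  lower bound: {e,k,z} mutually conflict ⇒ χ ≥ 3
  assign e→r2 k→r0 q→r2 x→r2 z→r1 — no edge inside a register ⇒ χ ≤ 3
  χ = 3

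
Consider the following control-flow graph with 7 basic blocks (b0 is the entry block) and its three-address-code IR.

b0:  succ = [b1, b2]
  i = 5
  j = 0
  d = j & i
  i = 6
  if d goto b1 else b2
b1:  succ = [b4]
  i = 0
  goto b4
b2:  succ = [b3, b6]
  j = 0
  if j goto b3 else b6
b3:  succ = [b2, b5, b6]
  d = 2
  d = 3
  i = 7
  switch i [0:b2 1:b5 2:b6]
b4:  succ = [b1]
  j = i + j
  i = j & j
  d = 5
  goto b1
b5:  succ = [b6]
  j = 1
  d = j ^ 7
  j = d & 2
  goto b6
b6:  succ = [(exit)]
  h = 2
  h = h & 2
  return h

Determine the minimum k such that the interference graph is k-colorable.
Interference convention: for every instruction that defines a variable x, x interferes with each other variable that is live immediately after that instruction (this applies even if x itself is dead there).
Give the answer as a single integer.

def/use:
  b0: {d,i,j} / ∅
  b1: {i} / ∅
  b2: {j} / ∅
  b3: {d,i} / ∅
  b4: {d,i,j} / {i,j}
  b5: {d,j} / ∅
  b6: {h} / ∅

Liveness:
  b0: in=∅ out={j}
  b1: in={j} out={i,j}
  b2: in=∅ out=∅
  b3: in=∅ out=∅
  b4: in={i,j} out={j}
  b5: in=∅ out=∅
  b6: in=∅ out=∅

Interfere edges:
  d — {i,j}
  h — ∅
  i — {d,j}
  j — {d,i}

Registers:
  clique {d,i,j} ⇒ need ≥ 3
  3-colouring: r0={d,h}  r1={i}  r2={j}
  χ = 3

Answer: 3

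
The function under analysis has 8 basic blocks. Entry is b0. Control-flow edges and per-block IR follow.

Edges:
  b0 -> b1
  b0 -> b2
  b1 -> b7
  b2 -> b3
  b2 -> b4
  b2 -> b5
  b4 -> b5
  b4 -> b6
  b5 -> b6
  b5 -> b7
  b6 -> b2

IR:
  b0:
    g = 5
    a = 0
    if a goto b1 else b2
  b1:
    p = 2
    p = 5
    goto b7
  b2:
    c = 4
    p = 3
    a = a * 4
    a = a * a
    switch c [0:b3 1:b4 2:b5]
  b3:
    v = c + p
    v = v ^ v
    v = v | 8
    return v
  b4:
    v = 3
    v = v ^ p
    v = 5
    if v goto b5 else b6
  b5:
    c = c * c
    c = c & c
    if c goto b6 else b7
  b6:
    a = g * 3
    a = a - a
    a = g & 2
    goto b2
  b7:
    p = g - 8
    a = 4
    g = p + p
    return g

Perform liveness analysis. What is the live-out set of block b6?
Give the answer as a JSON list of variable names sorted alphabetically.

def/use:
  b0: {a,g} / ∅
  b1: {p} / ∅
  b2: {a,c,p} / {a}
  b3: {v} / {c,p}
  b4: {v} / {p}
  b5: {c} / {c}
  b6: {a} / {g}
  b7: {a,g,p} / {g}

Live sets:
  live b0: ∅→{a,g}
  live b1: {g}→{g}
  live b2: {a,g}→{c,g,p}
  live b3: {c,p}→∅
  live b4: {c,g,p}→{c,g}
  live b5: {c,g}→{g}
  live b6: {g}→{a,g}
  live b7: {g}→∅

live-out(b6) = ["a", "g"]

Answer: ["a", "g"]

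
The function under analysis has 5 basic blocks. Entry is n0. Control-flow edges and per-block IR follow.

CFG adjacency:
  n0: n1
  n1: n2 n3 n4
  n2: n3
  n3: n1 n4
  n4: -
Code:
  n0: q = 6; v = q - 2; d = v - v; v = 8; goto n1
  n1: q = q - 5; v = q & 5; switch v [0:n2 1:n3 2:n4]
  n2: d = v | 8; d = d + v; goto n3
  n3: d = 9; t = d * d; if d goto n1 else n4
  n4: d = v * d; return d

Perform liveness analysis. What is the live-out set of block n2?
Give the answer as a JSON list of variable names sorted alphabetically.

Answer: ["q", "v"]

Analysis:
def/use:
  n0: def={d,q,v} ue=∅
  n1: def={q,v} ue={q}
  n2: def={d} ue={v}
  n3: def={d,t} ue=∅
  n4: def={d} ue={d,v}

Backward fixpoint:
  live n0: ∅→{d,q}
  live n1: {d,q}→{d,q,v}
  live n2: {q,v}→{q,v}
  live n3: {q,v}→{d,q,v}
  live n4: {d,v}→∅

live-out(n2) = ["q", "v"]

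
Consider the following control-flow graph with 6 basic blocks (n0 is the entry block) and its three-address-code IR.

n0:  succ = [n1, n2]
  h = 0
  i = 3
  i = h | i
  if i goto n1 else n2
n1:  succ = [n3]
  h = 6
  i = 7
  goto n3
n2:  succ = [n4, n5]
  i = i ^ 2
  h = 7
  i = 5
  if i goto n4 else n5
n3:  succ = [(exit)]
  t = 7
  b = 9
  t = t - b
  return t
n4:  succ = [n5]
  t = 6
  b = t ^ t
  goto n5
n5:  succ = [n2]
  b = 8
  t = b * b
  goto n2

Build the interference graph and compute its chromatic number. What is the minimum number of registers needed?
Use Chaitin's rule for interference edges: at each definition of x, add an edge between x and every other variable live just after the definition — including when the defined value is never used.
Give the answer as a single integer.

Answer: 3

Derivation:
Block summaries:
  n0: def={h,i} ue=∅
  n1: def={h,i} ue=∅
  n2: def={h,i} ue={i}
  n3: def={b,t} ue=∅
  n4: def={b,t} ue=∅
  n5: def={b,t} ue=∅

Liveness:
  n0: in=∅ out={i}
  n1: in=∅ out=∅
  n2: in={i} out={i}
  n3: in=∅ out=∅
  n4: in={i} out={i}
  n5: in={i} out={i}

Interfere edges:
  b — {i,t}
  h — {i}
  i — {b,h,t}
  t — {b,i}

Chromatic number:
  lower bound: {b,i,t} mutually conflict ⇒ χ ≥ 3
  assign b→r1 h→r1 i→r0 t→r2 — no edge inside a register ⇒ χ ≤ 3
  χ = 3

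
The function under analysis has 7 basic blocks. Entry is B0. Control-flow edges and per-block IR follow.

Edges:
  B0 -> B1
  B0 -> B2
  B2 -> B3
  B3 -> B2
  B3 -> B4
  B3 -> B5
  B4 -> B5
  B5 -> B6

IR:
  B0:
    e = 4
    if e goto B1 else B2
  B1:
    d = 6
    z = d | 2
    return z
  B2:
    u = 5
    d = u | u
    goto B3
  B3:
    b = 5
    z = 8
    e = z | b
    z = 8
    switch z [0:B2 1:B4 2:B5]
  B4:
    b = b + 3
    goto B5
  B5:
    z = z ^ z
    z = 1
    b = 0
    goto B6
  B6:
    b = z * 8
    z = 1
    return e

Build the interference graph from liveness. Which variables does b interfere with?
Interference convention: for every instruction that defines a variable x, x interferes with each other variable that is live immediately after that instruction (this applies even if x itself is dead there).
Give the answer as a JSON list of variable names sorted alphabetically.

def/use:
  B0 def {e} use ∅
  B1 def {d,z} use ∅
  B2 def {d,u} use ∅
  B3 def {b,e,z} use ∅
  B4 def {b} use {b}
  B5 def {b,z} use {z}
  B6 def {b,z} use {e,z}

Liveness:
  B0 li=∅ lo=∅
  B1 li=∅ lo=∅
  B2 li=∅ lo=∅
  B3 li=∅ lo={b,e,z}
  B4 li={b,e,z} lo={e,z}
  B5 li={e,z} lo={e,z}
  B6 li={e,z} lo=∅

Interference:
  b: {e,z}
  d: ∅
  e: {b,z}
  u: ∅
  z: {b,e}

N(b) = ["e", "z"]

Answer: ["e", "z"]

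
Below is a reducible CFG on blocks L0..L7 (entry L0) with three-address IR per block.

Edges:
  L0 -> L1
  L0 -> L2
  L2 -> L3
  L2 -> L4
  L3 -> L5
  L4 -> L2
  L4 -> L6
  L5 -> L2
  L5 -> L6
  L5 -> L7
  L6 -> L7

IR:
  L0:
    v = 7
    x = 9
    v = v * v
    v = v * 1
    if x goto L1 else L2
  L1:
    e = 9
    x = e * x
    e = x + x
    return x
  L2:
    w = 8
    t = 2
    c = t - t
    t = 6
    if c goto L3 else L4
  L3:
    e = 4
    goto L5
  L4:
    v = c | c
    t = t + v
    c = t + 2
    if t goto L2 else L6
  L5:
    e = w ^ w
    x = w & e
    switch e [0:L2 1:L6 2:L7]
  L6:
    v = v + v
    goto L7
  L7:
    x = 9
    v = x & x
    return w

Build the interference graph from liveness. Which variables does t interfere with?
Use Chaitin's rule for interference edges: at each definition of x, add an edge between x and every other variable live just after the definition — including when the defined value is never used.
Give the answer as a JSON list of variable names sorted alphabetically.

Answer: ["c", "v", "w"]

Derivation:
Block summaries:
  L0: def={v,x} ue=∅
  L1: def={e,x} ue={x}
  L2: def={c,t,w} ue=∅
  L3: def={e} ue=∅
  L4: def={c,t,v} ue={c,t}
  L5: def={e,x} ue={w}
  L6: def={v} ue={v}
  L7: def={v,x} ue={w}

Liveness:
  L0 li=∅ lo={v,x}
  L1 li={x} lo=∅
  L2 li={v} lo={c,t,v,w}
  L3 li={v,w} lo={v,w}
  L4 li={c,t,w} lo={v,w}
  L5 li={v,w} lo={v,w}
  L6 li={v,w} lo={w}
  L7 li={w} lo=∅

Conflict graph:
  c — {t,v,w}
  e — {v,w,x}
  t — {c,v,w}
  v — {c,e,t,w,x}
  w — {c,e,t,v,x}
  x — {e,v,w}

N(t) = ["c", "v", "w"]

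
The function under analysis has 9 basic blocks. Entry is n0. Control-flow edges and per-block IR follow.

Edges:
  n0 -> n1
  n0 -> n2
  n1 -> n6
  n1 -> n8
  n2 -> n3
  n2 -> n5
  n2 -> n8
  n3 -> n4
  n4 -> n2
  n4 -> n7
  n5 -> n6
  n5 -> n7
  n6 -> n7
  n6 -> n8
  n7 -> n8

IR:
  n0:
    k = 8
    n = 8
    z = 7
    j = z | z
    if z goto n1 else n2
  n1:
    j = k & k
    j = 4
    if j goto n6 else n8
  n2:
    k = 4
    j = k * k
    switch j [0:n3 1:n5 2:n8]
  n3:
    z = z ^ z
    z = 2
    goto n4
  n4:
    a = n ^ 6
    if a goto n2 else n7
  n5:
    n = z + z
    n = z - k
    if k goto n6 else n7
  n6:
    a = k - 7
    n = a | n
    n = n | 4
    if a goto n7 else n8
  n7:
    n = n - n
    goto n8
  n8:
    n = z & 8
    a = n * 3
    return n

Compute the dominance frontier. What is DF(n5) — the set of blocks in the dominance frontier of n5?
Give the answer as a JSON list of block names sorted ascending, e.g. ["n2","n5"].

idom tree: n1←n0 n2←n0 n3←n2 n4←n3 n5←n2 n6←n0 n7←n0 n8←n0
Dom at joins:
  n2: preds {n0,n4}: {n0} ∩ {n0,n2,n3,n4} = {n0}; idom=n0
  n6: preds {n1,n5}: {n0,n1} ∩ {n0,n2,n5} = {n0}; idom=n0
  n7: preds {n4,n5,n6}: {n0,n2,n3,n4} ∩ {n0,n2,n5} ∩ {n0,n6} = {n0}; idom=n0
  n8: preds {n1,n2,n6,n7}: {n0,n1} ∩ {n0,n2} ∩ {n0,n6} ∩ {n0,n7} = {n0}; idom=n0

Frontier:
  join n2 pred n0: · stop@n0
  join n2 pred n4: n4→n3→n2 stop@n0
  join n6 pred n1: n1 stop@n0
  join n6 pred n5: n5→n2 stop@n0
  join n7 pred n4: n4→n3→n2 stop@n0
  join n7 pred n5: n5→n2 stop@n0
  join n7 pred n6: n6 stop@n0
  join n8 pred n1: n1 stop@n0
  join n8 pred n2: n2 stop@n0
  join n8 pred n6: n6 stop@n0
  join n8 pred n7: n7 stop@n0
  DF(n0)=∅
  DF(n1)={n6,n8}
  DF(n2)={n2,n6,n7,n8}
  DF(n3)={n2,n7}
  DF(n4)={n2,n7}
  DF(n5)={n6,n7}
  DF(n6)={n7,n8}
  DF(n7)={n8}
  DF(n8)=∅

DF(n5) = ["n6", "n7"]

Answer: ["n6", "n7"]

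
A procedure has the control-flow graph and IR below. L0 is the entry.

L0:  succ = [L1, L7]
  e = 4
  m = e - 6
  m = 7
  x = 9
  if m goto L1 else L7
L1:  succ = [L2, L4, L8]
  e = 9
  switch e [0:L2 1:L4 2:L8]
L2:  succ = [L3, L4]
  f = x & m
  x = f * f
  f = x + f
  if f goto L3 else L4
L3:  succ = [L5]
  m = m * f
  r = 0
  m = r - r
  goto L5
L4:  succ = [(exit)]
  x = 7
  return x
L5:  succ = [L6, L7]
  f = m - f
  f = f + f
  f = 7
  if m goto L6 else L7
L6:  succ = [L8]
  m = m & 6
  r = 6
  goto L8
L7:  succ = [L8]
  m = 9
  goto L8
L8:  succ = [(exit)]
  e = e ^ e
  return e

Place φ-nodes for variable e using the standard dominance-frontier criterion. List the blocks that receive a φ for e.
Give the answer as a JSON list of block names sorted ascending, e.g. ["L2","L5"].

idom tree: L1←L0 L2←L1 L3←L2 L4←L1 L5←L3 L6←L5 L7←L0 L8←L0
Dom∩ at merges:
  L4: preds {L1,L2}: {L0,L1} ∩ {L0,L1,L2} = {L0,L1}; idom=L1
  L7: preds {L0,L5}: {L0} ∩ {L0,L1,L2,L3,L5} = {L0}; idom=L0
  L8: preds {L1,L6,L7}: {L0,L1} ∩ {L0,L1,L2,L3,L5,L6} ∩ {L0,L7} = {L0}; idom=L0

DF derivation:
  join L4 pred L1: · stop@L1
  join L4 pred L2: L2 stop@L1
  join L7 pred L0: · stop@L0
  join L7 pred L5: L5→L3→L2→L1 stop@L0
  join L8 pred L1: L1 stop@L0
  join L8 pred L6: L6→L5→L3→L2→L1 stop@L0
  join L8 pred L7: L7 stop@L0
  L0: DF=∅
  L1: DF={L7,L8}
  L2: DF={L4,L7,L8}
  L3: DF={L7,L8}
  L4: DF=∅
  L5: DF={L7,L8}
  L6: DF={L8}
  L7: DF={L8}
  L8: DF=∅

φ for e: defs {L0,L1,L8}
  DF⁺ = {L7,L8}

Answer: ["L7", "L8"]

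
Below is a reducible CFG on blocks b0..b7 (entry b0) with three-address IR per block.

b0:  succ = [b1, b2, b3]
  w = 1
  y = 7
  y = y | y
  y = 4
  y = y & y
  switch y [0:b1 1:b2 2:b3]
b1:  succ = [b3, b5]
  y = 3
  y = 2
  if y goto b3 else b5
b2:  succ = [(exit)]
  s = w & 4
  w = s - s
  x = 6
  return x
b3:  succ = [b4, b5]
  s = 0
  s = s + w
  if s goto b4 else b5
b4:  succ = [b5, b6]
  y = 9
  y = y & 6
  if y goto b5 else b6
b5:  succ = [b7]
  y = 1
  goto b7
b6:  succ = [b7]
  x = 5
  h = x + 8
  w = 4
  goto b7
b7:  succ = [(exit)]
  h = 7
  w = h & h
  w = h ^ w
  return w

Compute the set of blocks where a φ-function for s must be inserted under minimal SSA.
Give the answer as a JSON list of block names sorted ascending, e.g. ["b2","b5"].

idom tree: b1←b0 b2←b0 b3←b0 b4←b3 b5←b0 b6←b4 b7←b0
Dom at joins:
  b3: preds {b0,b1}: {b0} ∩ {b0,b1} = {b0}; idom=b0
  b5: preds {b1,b3,b4}: {b0,b1} ∩ {b0,b3} ∩ {b0,b3,b4} = {b0}; idom=b0
  b7: preds {b5,b6}: {b0,b5} ∩ {b0,b3,b4,b6} = {b0}; idom=b0

Frontier:
  b3←b0: walk · to b0
  b3←b1: walk b1 to b0
  b5←b1: walk b1 to b0
  b5←b3: walk b3 to b0
  b5←b4: walk b4→b3 to b0
  b7←b5: walk b5 to b0
  b7←b6: walk b6→b4→b3 to b0
  b0 → ∅
  b1 → {b3,b5}
  b2 → ∅
  b3 → {b5,b7}
  b4 → {b5,b7}
  b5 → {b7}
  b6 → {b7}
  b7 → ∅

φ for s: defs {b2,b3}
  DF⁺ = {b5,b7}

Answer: ["b5", "b7"]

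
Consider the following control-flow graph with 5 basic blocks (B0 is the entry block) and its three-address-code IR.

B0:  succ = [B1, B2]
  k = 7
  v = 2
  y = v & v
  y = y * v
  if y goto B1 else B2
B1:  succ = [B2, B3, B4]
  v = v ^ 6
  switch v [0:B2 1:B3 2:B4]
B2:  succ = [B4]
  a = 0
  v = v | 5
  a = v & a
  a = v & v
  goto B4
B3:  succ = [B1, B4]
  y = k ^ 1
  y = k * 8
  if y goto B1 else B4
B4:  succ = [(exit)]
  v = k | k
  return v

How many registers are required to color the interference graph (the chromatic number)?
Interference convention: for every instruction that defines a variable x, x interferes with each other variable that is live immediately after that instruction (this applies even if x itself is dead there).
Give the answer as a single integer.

Per-block:
  B0: {k,v,y} / ∅
  B1: {v} / {v}
  B2: {a,v} / {v}
  B3: {y} / {k}
  B4: {v} / {k}

Live sets:
  B0 li=∅ lo={k,v}
  B1 li={k,v} lo={k,v}
  B2 li={k,v} lo={k}
  B3 li={k,v} lo={k,v}
  B4 li={k} lo=∅

Interfere edges:
  a — {k,v}
  k — {a,v,y}
  v — {a,k,y}
  y — {k,v}

Colouring:
  clique {a,k,v} ⇒ need ≥ 3
  assign a→r2 k→r0 v→r1 y→r2 — no edge inside a register ⇒ χ ≤ 3
  χ = 3

Answer: 3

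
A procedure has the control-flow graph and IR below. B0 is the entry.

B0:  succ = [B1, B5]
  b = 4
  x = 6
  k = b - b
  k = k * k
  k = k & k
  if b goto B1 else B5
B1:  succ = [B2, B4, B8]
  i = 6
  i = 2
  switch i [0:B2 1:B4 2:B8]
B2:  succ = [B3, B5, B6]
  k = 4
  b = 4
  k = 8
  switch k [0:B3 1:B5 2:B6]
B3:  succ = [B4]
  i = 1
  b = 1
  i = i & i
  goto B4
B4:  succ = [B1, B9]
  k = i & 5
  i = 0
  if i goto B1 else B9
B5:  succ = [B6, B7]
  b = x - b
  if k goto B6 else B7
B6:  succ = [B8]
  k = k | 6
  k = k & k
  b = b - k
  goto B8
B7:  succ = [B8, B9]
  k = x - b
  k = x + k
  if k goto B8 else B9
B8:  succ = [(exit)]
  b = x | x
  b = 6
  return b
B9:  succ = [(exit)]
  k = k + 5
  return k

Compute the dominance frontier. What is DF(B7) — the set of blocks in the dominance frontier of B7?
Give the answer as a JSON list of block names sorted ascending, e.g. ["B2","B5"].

idom tree: B1←B0 B2←B1 B3←B2 B4←B1 B5←B0 B6←B0 B7←B5 B8←B0 B9←B0
Join-block Dom:
  B1: preds {B0,B4}: {B0} ∩ {B0,B1,B4} = {B0}; idom=B0
  B4: preds {B1,B3}: {B0,B1} ∩ {B0,B1,B2,B3} = {B0,B1}; idom=B1
  B5: preds {B0,B2}: {B0} ∩ {B0,B1,B2} = {B0}; idom=B0
  B6: preds {B2,B5}: {B0,B1,B2} ∩ {B0,B5} = {B0}; idom=B0
  B8: preds {B1,B6,B7}: {B0,B1} ∩ {B0,B6} ∩ {B0,B5,B7} = {B0}; idom=B0
  B9: preds {B4,B7}: {B0,B1,B4} ∩ {B0,B5,B7} = {B0}; idom=B0

Frontier:
  join B1 pred B0: · stop@B0
  join B1 pred B4: B4→B1 stop@B0
  join B4 pred B1: · stop@B1
  join B4 pred B3: B3→B2 stop@B1
  join B5 pred B0: · stop@B0
  join B5 pred B2: B2→B1 stop@B0
  join B6 pred B2: B2→B1 stop@B0
  join B6 pred B5: B5 stop@B0
  join B8 pred B1: B1 stop@B0
  join B8 pred B6: B6 stop@B0
  join B8 pred B7: B7→B5 stop@B0
  join B9 pred B4: B4→B1 stop@B0
  join B9 pred B7: B7→B5 stop@B0
  DF(B0)=∅
  DF(B1)={B1,B5,B6,B8,B9}
  DF(B2)={B4,B5,B6}
  DF(B3)={B4}
  DF(B4)={B1,B9}
  DF(B5)={B6,B8,B9}
  DF(B6)={B8}
  DF(B7)={B8,B9}
  DF(B8)=∅
  DF(B9)=∅

DF(B7) = ["B8", "B9"]

Answer: ["B8", "B9"]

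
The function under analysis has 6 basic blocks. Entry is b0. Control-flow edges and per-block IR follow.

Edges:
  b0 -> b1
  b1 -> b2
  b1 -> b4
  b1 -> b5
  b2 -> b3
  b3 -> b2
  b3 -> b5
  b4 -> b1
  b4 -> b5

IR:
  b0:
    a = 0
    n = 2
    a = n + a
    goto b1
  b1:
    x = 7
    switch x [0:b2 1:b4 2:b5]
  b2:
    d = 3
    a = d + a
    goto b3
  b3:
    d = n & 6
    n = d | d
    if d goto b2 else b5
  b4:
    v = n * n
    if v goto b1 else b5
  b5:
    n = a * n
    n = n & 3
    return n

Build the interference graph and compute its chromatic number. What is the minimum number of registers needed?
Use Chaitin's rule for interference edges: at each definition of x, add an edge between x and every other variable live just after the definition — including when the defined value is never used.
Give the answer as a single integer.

Block summaries:
  b0: {a,n} / ∅
  b1: {x} / ∅
  b2: {a,d} / {a}
  b3: {d,n} / {n}
  b4: {v} / {n}
  b5: {n} / {a,n}

Live sets:
  live b0: ∅→{a,n}
  live b1: {a,n}→{a,n}
  live b2: {a,n}→{a,n}
  live b3: {a,n}→{a,n}
  live b4: {a,n}→{a,n}
  live b5: {a,n}→∅

Conflict graph:
  a: {d,n,v,x}
  d: {a,n}
  n: {a,d,v,x}
  v: {a,n}
  x: {a,n}

Chromatic number:
  lower bound: {a,d,n} mutually conflict ⇒ χ ≥ 3
  assign a→c0 d→c2 n→c1 v→c2 x→c2 — no edge inside a register ⇒ χ ≤ 3
  χ = 3

Answer: 3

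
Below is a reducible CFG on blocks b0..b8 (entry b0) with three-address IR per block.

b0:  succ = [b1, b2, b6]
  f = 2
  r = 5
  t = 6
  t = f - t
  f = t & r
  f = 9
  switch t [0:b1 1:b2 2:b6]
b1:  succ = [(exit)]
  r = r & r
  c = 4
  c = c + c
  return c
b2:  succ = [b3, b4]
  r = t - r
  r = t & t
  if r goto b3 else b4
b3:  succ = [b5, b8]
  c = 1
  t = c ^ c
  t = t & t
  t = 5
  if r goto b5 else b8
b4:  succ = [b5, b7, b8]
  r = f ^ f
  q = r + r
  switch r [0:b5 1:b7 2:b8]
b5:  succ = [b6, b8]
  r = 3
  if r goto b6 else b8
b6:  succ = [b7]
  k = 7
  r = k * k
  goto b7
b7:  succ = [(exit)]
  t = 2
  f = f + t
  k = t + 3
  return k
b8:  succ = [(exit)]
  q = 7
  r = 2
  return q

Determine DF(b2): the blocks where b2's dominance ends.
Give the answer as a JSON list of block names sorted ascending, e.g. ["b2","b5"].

Answer: ["b6", "b7"]

Analysis:
idom tree: b1←b0 b2←b0 b3←b2 b4←b2 b5←b2 b6←b0 b7←b0 b8←b2
Dom at joins:
  b5: preds {b3,b4}: {b0,b2,b3} ∩ {b0,b2,b4} = {b0,b2}; idom=b2
  b6: preds {b0,b5}: {b0} ∩ {b0,b2,b5} = {b0}; idom=b0
  b7: preds {b4,b6}: {b0,b2,b4} ∩ {b0,b6} = {b0}; idom=b0
  b8: preds {b3,b4,b5}: {b0,b2,b3} ∩ {b0,b2,b4} ∩ {b0,b2,b5} = {b0,b2}; idom=b2

DF derivation:
  join b5 pred b3: b3 stop@b2
  join b5 pred b4: b4 stop@b2
  join b6 pred b0: · stop@b0
  join b6 pred b5: b5→b2 stop@b0
  join b7 pred b4: b4→b2 stop@b0
  join b7 pred b6: b6 stop@b0
  join b8 pred b3: b3 stop@b2
  join b8 pred b4: b4 stop@b2
  join b8 pred b5: b5 stop@b2
  b0 → ∅
  b1 → ∅
  b2 → {b6,b7}
  b3 → {b5,b8}
  b4 → {b5,b7,b8}
  b5 → {b6,b8}
  b6 → {b7}
  b7 → ∅
  b8 → ∅

DF(b2) = ["b6", "b7"]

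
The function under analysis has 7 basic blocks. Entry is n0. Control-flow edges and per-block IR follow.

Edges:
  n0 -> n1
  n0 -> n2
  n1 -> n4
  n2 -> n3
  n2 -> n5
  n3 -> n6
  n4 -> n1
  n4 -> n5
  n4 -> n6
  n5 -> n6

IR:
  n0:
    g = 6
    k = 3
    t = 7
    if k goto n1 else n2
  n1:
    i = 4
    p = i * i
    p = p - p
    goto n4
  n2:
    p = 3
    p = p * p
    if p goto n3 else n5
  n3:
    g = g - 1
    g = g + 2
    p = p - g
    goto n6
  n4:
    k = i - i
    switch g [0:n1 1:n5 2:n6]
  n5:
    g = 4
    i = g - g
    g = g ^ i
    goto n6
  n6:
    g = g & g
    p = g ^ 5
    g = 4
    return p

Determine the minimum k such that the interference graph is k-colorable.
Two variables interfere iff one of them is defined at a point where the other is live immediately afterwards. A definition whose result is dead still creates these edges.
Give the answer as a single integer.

Answer: 3

Analysis:
Per-block:
  n0 def {g,k,t} use ∅
  n1 def {i,p} use ∅
  n2 def {p} use ∅
  n3 def {g,p} use {g,p}
  n4 def {k} use {g,i}
  n5 def {g,i} use ∅
  n6 def {g,p} use {g}

Liveness:
  live n0: ∅→{g}
  live n1: {g}→{g,i}
  live n2: {g}→{g,p}
  live n3: {g,p}→{g}
  live n4: {g,i}→{g}
  live n5: ∅→{g}
  live n6: {g}→∅

Conflict graph:
  g — {i,k,p,t}
  i — {g,p}
  k — {g,t}
  p — {g,i}
  t — {g,k}

Registers:
  lower bound: {g,i,p} mutually conflict ⇒ χ ≥ 3
  assign g→r0 i→r1 k→r1 p→r2 t→r2 — no edge inside a register ⇒ χ ≤ 3
  χ = 3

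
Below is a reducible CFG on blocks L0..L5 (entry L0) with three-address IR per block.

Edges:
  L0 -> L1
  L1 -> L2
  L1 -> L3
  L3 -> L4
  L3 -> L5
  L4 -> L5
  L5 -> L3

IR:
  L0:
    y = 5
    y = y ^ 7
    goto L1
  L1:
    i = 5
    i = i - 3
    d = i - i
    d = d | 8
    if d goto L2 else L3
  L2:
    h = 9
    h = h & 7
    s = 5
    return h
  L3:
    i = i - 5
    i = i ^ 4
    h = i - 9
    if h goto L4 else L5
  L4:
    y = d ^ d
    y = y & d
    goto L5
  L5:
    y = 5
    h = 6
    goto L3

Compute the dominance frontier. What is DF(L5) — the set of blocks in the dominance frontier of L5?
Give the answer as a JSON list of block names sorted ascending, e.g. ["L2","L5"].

idom tree: L1←L0 L2←L1 L3←L1 L4←L3 L5←L3
Dom at joins:
  L3: preds {L1,L5}: {L0,L1} ∩ {L0,L1,L3,L5} = {L0,L1}; idom=L1
  L5: preds {L3,L4}: {L0,L1,L3} ∩ {L0,L1,L3,L4} = {L0,L1,L3}; idom=L3

DF derivation:
  join L3 pred L1: · stop@L1
  join L3 pred L5: L5→L3 stop@L1
  join L5 pred L3: · stop@L3
  join L5 pred L4: L4 stop@L3
  L0 → ∅
  L1 → ∅
  L2 → ∅
  L3 → {L3}
  L4 → {L5}
  L5 → {L3}

DF(L5) = ["L3"]

Answer: ["L3"]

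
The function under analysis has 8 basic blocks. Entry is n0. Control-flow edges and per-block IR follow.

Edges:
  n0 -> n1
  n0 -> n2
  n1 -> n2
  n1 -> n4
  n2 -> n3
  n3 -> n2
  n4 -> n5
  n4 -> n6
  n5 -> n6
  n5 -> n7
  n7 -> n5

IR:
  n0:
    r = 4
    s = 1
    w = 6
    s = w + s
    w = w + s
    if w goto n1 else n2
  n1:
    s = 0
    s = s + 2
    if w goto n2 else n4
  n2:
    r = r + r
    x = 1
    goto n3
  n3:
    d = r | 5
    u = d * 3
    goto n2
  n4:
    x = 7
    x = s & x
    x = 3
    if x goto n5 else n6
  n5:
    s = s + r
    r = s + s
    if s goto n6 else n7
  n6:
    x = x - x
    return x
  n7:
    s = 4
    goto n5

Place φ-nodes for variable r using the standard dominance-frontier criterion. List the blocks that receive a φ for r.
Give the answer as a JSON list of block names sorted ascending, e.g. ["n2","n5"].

idom tree: n1←n0 n2←n0 n3←n2 n4←n1 n5←n4 n6←n4 n7←n5
Dom∩ at merges:
  n2: preds {n0,n1,n3}: {n0} ∩ {n0,n1} ∩ {n0,n2,n3} = {n0}; idom=n0
  n5: preds {n4,n7}: {n0,n1,n4} ∩ {n0,n1,n4,n5,n7} = {n0,n1,n4}; idom=n4
  n6: preds {n4,n5}: {n0,n1,n4} ∩ {n0,n1,n4,n5} = {n0,n1,n4}; idom=n4

DF walk-up:
  n2←n0: walk · to n0
  n2←n1: walk n1 to n0
  n2←n3: walk n3→n2 to n0
  n5←n4: walk · to n4
  n5←n7: walk n7→n5 to n4
  n6←n4: walk · to n4
  n6←n5: walk n5 to n4
  DF(n0)=∅
  DF(n1)={n2}
  DF(n2)={n2}
  DF(n3)={n2}
  DF(n4)=∅
  DF(n5)={n5,n6}
  DF(n6)=∅
  DF(n7)={n5}

φ for r: defs {n0,n2,n5}
  DF⁺ = {n2,n5,n6}

Answer: ["n2", "n5", "n6"]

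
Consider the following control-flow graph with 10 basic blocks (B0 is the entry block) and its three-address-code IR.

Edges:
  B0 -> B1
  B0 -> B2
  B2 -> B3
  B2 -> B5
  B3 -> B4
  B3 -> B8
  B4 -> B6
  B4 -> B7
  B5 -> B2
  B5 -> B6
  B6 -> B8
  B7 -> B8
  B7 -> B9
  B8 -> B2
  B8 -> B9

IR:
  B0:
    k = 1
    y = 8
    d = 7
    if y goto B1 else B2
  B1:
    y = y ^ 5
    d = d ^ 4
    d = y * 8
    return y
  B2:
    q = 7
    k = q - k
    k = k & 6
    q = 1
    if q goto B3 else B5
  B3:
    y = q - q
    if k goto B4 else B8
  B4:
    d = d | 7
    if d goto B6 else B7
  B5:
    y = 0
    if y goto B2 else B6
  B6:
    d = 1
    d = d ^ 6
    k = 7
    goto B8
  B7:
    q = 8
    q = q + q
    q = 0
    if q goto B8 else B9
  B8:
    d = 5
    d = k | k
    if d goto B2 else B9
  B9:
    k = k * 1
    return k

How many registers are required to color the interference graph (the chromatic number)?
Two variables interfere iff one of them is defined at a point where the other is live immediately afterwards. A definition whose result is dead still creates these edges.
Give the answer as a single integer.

Block summaries:
  B0: def={d,k,y} ue=∅
  B1: def={d,y} ue={d,y}
  B2: def={k,q} ue={k}
  B3: def={y} ue={k,q}
  B4: def={d} ue={d}
  B5: def={y} ue=∅
  B6: def={d,k} ue=∅
  B7: def={q} ue=∅
  B8: def={d} ue={k}
  B9: def={k} ue={k}

Liveness:
  B0: in=∅ out={d,k,y}
  B1: in={d,y} out=∅
  B2: in={d,k} out={d,k,q}
  B3: in={d,k,q} out={d,k}
  B4: in={d,k} out={k}
  B5: in={d,k} out={d,k}
  B6: in=∅ out={k}
  B7: in={k} out={k}
  B8: in={k} out={d,k}
  B9: in={k} out=∅

Conflict graph:
  d↔{k,q,y}
  k↔{d,q,y}
  q↔{d,k}
  y↔{d,k}

Chromatic number:
  {d,k,q} pairwise interfere (3-clique) ⇒ χ ≥ 3
  assign d→r0 k→r1 q→r2 y→r2 — no edge inside a register ⇒ χ ≤ 3
  χ = 3

Answer: 3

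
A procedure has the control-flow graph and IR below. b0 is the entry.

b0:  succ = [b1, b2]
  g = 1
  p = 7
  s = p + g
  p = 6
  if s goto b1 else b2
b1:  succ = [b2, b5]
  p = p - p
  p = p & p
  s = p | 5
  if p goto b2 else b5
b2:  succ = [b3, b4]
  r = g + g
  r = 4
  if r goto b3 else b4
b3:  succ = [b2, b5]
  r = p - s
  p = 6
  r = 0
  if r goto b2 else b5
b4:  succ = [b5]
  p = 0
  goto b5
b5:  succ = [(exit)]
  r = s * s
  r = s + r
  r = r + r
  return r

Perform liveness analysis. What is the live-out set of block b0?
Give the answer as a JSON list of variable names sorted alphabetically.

Answer: ["g", "p", "s"]

Analysis:
Per-block:
  b0 def {g,p,s} use ∅
  b1 def {p,s} use {p}
  b2 def {r} use {g}
  b3 def {p,r} use {p,s}
  b4 def {p} use ∅
  b5 def {r} use {s}

Backward fixpoint:
  b0 li=∅ lo={g,p,s}
  b1 li={g,p} lo={g,p,s}
  b2 li={g,p,s} lo={g,p,s}
  b3 li={g,p,s} lo={g,p,s}
  b4 li={s} lo={s}
  b5 li={s} lo=∅

live-out(b0) = ["g", "p", "s"]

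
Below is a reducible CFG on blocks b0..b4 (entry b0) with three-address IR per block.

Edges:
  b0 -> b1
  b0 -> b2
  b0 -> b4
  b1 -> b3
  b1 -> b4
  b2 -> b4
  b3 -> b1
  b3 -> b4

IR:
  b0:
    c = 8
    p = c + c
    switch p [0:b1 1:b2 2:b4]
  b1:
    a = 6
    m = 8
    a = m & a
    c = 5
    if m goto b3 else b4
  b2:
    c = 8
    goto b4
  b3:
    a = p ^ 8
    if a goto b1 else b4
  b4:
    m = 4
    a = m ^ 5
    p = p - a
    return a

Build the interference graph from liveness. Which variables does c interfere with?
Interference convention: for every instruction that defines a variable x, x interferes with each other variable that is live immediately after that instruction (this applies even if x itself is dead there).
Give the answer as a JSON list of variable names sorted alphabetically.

Answer: ["m", "p"]

Analysis:
def/use:
  b0: def={c,p} ue=∅
  b1: def={a,c,m} ue=∅
  b2: def={c} ue=∅
  b3: def={a} ue={p}
  b4: def={a,m,p} ue={p}

Liveness:
  b0 li=∅ lo={p}
  b1 li={p} lo={p}
  b2 li={p} lo={p}
  b3 li={p} lo={p}
  b4 li={p} lo=∅

Conflict graph:
  a — {m,p}
  c — {m,p}
  m — {a,c,p}
  p — {a,c,m}

N(c) = ["m", "p"]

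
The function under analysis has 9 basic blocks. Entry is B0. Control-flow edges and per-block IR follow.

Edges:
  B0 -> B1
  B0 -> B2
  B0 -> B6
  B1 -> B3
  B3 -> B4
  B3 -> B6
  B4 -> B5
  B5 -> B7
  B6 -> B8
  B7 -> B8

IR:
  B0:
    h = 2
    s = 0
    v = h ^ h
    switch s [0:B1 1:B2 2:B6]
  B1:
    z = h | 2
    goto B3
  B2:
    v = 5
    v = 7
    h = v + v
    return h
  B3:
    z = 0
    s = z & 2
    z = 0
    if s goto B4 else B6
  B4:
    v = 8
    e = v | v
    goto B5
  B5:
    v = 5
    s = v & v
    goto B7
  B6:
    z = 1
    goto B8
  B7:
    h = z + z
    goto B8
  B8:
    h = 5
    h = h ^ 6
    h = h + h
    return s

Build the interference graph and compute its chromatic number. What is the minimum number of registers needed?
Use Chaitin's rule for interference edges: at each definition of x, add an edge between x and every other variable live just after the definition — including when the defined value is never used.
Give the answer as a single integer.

Answer: 3

Derivation:
Per-block:
  B0: def={h,s,v} ue=∅
  B1: def={z} ue={h}
  B2: def={h,v} ue=∅
  B3: def={s,z} ue=∅
  B4: def={e,v} ue=∅
  B5: def={s,v} ue=∅
  B6: def={z} ue=∅
  B7: def={h} ue={z}
  B8: def={h} ue={s}

Live sets:
  B0: in=∅ out={h,s}
  B1: in={h} out=∅
  B2: in=∅ out=∅
  B3: in=∅ out={s,z}
  B4: in={z} out={z}
  B5: in={z} out={s,z}
  B6: in={s} out={s}
  B7: in={s,z} out={s}
  B8: in={s} out=∅

Interfere edges:
  e: {z}
  h: {s,v}
  s: {h,v,z}
  v: {h,s,z}
  z: {e,s,v}

Colouring:
  clique {h,s,v} ⇒ need ≥ 3
  assign e→R0 h→R2 s→R0 v→R1 z→R2 — no edge inside a register ⇒ χ ≤ 3
  χ = 3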